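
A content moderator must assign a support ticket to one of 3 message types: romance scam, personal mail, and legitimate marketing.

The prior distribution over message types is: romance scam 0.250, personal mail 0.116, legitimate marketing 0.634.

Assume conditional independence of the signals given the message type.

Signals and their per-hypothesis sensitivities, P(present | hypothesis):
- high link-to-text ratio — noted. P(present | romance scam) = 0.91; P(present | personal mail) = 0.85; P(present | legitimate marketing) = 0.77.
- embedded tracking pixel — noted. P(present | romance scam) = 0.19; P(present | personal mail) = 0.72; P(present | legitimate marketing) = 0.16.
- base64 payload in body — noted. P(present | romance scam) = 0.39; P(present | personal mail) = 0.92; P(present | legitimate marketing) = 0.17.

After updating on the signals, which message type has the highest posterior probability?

personal mail

By Bayes' rule with conditional independence, the unnormalized weight for each hypothesis is prior × ∏ likelihoods:
  romance scam: 0.250 × 0.91 × 0.19 × 0.39 = 0.016858
  personal mail: 0.116 × 0.85 × 0.72 × 0.92 = 0.065313
  legitimate marketing: 0.634 × 0.77 × 0.16 × 0.17 = 0.013278
The unnormalized weights sum to 0.095449.
P(romance scam | evidence) ≈ 0.016858 / 0.095449 ≈ 0.177
P(personal mail | evidence) ≈ 0.065313 / 0.095449 ≈ 0.684
P(legitimate marketing | evidence) ≈ 0.013278 / 0.095449 ≈ 0.139
The largest is 0.684, so personal mail is most probable.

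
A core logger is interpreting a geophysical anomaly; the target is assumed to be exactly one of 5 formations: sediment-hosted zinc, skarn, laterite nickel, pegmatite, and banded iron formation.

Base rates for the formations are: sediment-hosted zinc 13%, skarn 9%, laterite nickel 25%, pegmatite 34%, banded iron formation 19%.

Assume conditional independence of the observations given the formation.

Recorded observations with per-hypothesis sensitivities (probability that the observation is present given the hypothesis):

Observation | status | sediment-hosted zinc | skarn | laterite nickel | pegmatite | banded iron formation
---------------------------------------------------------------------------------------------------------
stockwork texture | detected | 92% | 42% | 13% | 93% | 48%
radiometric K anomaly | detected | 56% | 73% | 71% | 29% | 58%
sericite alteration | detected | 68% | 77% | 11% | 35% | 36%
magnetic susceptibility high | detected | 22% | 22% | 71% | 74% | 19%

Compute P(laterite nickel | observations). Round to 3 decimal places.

0.041

Multiply each prior by the joint likelihood of the evidence pattern:
  sediment-hosted zinc: 0.13 × 0.92 × 0.56 × 0.68 × 0.22 = 0.01002
  skarn: 0.09 × 0.42 × 0.73 × 0.77 × 0.22 = 0.0046744
  laterite nickel: 0.25 × 0.13 × 0.71 × 0.11 × 0.71 = 0.0018022
  pegmatite: 0.34 × 0.93 × 0.29 × 0.35 × 0.74 = 0.02375
  banded iron formation: 0.19 × 0.48 × 0.58 × 0.36 × 0.19 = 0.0036181
Normalizing constant Z = 0.01002 + 0.0046744 + 0.0018022 + 0.02375 + 0.0036181 = 0.043864.
P(laterite nickel | evidence) = 0.0018022 / 0.043864 ≈ 0.041.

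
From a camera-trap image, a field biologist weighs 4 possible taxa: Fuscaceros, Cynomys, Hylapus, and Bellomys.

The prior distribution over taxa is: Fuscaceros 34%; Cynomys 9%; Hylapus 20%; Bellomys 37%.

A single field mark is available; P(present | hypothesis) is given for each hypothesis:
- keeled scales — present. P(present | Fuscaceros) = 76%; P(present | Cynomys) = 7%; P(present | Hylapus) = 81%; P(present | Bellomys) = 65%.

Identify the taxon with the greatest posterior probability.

Fuscaceros

Multiply each prior by the likelihood of the field mark:
  Fuscaceros: 0.34 × 0.76 = 0.2584
  Cynomys: 0.09 × 0.07 = 0.0063
  Hylapus: 0.20 × 0.81 = 0.162
  Bellomys: 0.37 × 0.65 = 0.2405
Marginal likelihood of the evidence = 0.6672.
P(Fuscaceros | evidence) ≈ 0.2584 / 0.6672 ≈ 0.387
P(Cynomys | evidence) ≈ 0.0063 / 0.6672 ≈ 0.009
P(Hylapus | evidence) ≈ 0.162 / 0.6672 ≈ 0.243
P(Bellomys | evidence) ≈ 0.2405 / 0.6672 ≈ 0.360
The largest is 0.387, so Fuscaceros is most probable.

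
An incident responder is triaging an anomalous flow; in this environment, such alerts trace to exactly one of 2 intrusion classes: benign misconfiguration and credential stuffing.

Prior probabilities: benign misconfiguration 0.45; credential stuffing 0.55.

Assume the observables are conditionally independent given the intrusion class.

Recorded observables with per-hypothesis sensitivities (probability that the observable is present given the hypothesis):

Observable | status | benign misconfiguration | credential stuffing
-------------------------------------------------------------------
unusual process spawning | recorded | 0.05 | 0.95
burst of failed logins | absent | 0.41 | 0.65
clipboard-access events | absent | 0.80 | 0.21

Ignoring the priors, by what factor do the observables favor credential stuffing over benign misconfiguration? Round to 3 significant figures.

Joint likelihood of the observable pattern under each hypothesis (using 1 − P(present | H) for each absent observable):
  credential stuffing: 0.95 × (1 − 0.65) × (1 − 0.21) = 0.26267
  benign misconfiguration: 0.05 × (1 − 0.41) × (1 − 0.80) = 0.0059
Bayes factor = 0.26267 / 0.0059 ≈ 44.5

44.5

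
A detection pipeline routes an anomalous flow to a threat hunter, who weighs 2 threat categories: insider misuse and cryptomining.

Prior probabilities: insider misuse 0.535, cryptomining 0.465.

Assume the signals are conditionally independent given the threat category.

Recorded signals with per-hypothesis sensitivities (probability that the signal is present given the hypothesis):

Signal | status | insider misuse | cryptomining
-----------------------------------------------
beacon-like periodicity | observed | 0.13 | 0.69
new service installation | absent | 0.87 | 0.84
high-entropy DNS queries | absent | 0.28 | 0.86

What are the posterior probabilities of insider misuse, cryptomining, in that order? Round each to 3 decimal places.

By Bayes' rule with conditional independence, the unnormalized weight for each hypothesis is prior × ∏ likelihoods (using 1 − P(present | H) for each absent signal):
  insider misuse: 0.535 × 0.13 × (1 − 0.87) × (1 − 0.28) = 0.0065099
  cryptomining: 0.465 × 0.69 × (1 − 0.84) × (1 − 0.86) = 0.007187
Marginal likelihood of the evidence = 0.013697.
P(insider misuse | evidence) = 0.0065099 / 0.013697 ≈ 0.475
P(cryptomining | evidence) = 0.007187 / 0.013697 ≈ 0.525

0.475, 0.525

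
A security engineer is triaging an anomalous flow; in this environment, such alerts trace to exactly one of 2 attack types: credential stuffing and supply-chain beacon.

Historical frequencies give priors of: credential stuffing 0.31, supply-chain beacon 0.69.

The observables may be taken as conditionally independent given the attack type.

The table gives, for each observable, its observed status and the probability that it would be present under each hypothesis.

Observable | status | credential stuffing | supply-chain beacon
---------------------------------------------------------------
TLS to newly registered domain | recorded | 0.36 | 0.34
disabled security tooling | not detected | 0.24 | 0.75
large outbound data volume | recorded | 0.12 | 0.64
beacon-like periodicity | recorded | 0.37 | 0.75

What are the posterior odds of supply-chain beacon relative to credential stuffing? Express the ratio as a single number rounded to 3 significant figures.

7.48

The normalizing constant cancels in an odds ratio, so compute prior × likelihood for the two hypotheses only (using 1 − P(present | H) for each absent observable):
  supply-chain beacon: 0.69 × 0.34 × (1 − 0.75) × 0.64 × 0.75 = 0.028152
  credential stuffing: 0.31 × 0.36 × (1 − 0.24) × 0.12 × 0.37 = 0.0037658
Posterior odds = 0.028152 / 0.0037658 ≈ 7.48.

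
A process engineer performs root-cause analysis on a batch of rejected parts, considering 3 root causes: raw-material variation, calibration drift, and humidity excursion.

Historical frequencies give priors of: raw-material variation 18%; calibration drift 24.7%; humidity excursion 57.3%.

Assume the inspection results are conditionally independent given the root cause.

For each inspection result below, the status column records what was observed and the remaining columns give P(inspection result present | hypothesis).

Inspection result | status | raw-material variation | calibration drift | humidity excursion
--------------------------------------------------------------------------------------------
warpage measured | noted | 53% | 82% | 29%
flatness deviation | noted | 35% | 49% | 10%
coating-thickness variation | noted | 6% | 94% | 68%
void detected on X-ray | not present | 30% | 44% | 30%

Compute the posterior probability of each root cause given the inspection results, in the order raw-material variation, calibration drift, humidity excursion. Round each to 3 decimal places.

0.023, 0.849, 0.128

Multiply each prior by the joint likelihood of the inspection result pattern (using 1 − P(present | H) for each absent inspection result):
  raw-material variation: 0.180 × 0.53 × 0.35 × 0.06 × (1 − 0.30) = 0.0014024
  calibration drift: 0.247 × 0.82 × 0.49 × 0.94 × (1 − 0.44) = 0.052242
  humidity excursion: 0.573 × 0.29 × 0.10 × 0.68 × (1 − 0.30) = 0.0079097
Normalizing constant Z = 0.0014024 + 0.052242 + 0.0079097 = 0.061554.
P(raw-material variation | evidence) = 0.0014024 / 0.061554 ≈ 0.023
P(calibration drift | evidence) = 0.052242 / 0.061554 ≈ 0.849
P(humidity excursion | evidence) = 0.0079097 / 0.061554 ≈ 0.128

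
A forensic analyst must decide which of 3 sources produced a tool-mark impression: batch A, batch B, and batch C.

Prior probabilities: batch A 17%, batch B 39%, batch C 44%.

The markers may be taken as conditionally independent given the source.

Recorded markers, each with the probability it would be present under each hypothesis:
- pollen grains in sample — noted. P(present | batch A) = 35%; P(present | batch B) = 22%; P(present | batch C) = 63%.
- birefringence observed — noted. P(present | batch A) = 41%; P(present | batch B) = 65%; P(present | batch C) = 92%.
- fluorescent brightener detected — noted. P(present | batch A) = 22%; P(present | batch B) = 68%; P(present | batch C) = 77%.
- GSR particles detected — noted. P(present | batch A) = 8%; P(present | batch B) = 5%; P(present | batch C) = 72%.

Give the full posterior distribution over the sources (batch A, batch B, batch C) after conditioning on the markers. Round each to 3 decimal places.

0.003, 0.013, 0.984

For each hypothesis, the unnormalized posterior weight is prior × product of the marker likelihoods:
  batch A: 0.17 × 0.35 × 0.41 × 0.22 × 0.08 = 0.00042935
  batch B: 0.39 × 0.22 × 0.65 × 0.68 × 0.05 = 0.0018962
  batch C: 0.44 × 0.63 × 0.92 × 0.77 × 0.72 = 0.14139
Marginal likelihood of the evidence = 0.14371.
P(batch A | evidence) = 0.00042935 / 0.14371 ≈ 0.003
P(batch B | evidence) = 0.0018962 / 0.14371 ≈ 0.013
P(batch C | evidence) = 0.14139 / 0.14371 ≈ 0.984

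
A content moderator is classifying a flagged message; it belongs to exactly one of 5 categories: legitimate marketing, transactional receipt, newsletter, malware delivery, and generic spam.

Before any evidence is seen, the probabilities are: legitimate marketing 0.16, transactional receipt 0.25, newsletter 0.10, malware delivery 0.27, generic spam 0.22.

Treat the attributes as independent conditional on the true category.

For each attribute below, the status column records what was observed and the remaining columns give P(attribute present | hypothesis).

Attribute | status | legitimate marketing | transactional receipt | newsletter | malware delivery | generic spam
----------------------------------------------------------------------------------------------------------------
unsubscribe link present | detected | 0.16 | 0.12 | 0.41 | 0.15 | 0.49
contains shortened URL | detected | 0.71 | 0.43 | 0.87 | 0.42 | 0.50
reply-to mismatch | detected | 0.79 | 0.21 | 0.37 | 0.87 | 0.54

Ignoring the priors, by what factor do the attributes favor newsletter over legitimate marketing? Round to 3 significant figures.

Joint likelihood of the attribute pattern under each hypothesis:
  newsletter: 0.41 × 0.87 × 0.37 = 0.13198
  legitimate marketing: 0.16 × 0.71 × 0.79 = 0.089744
Bayes factor = 0.13198 / 0.089744 ≈ 1.47

1.47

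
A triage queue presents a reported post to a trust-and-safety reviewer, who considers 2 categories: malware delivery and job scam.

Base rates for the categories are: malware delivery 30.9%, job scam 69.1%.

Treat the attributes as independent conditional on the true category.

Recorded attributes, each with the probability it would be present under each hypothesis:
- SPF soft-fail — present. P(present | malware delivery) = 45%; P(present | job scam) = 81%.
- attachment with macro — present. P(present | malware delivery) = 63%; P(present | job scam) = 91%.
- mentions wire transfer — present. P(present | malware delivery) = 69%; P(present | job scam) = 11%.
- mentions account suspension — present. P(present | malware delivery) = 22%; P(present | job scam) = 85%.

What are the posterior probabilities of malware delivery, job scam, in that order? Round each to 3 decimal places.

0.218, 0.782

Multiply each prior by the joint likelihood of the attribute pattern:
  malware delivery: 0.309 × 0.45 × 0.63 × 0.69 × 0.22 = 0.013298
  job scam: 0.691 × 0.81 × 0.91 × 0.11 × 0.85 = 0.047623
Marginal likelihood of the evidence = 0.060921.
P(malware delivery | evidence) = 0.013298 / 0.060921 ≈ 0.218
P(job scam | evidence) = 0.047623 / 0.060921 ≈ 0.782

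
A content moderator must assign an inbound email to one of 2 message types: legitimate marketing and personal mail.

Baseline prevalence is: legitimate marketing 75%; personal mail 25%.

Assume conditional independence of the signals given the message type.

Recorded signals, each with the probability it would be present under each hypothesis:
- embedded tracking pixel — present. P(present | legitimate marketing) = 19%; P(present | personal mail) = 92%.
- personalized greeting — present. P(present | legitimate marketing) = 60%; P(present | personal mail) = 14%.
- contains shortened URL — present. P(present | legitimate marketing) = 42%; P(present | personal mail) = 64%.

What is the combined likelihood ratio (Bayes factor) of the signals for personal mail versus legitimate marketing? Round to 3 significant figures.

1.72

Take the product of per-signal likelihoods under each hypothesis, then divide.
  personal mail: 0.92 × 0.14 × 0.64 = 0.082432
  legitimate marketing: 0.19 × 0.60 × 0.42 = 0.04788
Bayes factor = 0.082432 / 0.04788 ≈ 1.72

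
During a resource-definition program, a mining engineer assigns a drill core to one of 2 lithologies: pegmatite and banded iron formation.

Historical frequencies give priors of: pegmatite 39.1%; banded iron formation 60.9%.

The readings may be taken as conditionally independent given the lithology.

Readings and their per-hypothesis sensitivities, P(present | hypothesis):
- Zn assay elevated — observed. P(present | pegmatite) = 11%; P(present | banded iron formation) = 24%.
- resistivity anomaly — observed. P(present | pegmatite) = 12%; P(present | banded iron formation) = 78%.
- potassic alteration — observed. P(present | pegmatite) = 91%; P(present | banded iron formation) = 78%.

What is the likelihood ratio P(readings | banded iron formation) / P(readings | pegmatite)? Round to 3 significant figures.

Joint likelihood of the reading pattern under each hypothesis:
  banded iron formation: 0.24 × 0.78 × 0.78 = 0.14602
  pegmatite: 0.11 × 0.12 × 0.91 = 0.012012
Bayes factor = 0.14602 / 0.012012 ≈ 12.2

12.2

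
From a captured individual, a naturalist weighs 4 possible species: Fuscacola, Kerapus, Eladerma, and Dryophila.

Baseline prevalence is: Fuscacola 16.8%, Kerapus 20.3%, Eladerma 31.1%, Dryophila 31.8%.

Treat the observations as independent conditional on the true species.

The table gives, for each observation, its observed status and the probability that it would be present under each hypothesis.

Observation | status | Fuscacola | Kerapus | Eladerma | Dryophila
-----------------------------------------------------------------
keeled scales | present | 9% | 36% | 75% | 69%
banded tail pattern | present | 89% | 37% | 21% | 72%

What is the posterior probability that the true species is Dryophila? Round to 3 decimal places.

0.638

Multiply each prior by the joint likelihood of the evidence pattern:
  Fuscacola: 0.168 × 0.09 × 0.89 = 0.013457
  Kerapus: 0.203 × 0.36 × 0.37 = 0.02704
  Eladerma: 0.311 × 0.75 × 0.21 = 0.048982
  Dryophila: 0.318 × 0.69 × 0.72 = 0.15798
The unnormalized weights sum to 0.24746.
P(Dryophila | evidence) = 0.15798 / 0.24746 ≈ 0.638.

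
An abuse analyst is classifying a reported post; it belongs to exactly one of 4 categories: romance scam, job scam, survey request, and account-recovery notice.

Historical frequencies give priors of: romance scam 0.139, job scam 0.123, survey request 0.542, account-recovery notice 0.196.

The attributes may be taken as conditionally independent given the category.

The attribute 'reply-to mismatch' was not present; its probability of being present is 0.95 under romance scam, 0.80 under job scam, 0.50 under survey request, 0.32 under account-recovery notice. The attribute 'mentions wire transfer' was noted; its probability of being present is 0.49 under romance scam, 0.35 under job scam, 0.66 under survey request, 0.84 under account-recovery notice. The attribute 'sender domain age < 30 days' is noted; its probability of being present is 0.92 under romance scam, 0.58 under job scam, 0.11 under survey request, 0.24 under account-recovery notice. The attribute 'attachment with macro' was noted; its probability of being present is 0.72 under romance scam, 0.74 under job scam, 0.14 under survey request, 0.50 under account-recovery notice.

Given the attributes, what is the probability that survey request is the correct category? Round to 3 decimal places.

Multiply each prior by the joint likelihood of the attribute pattern (using 1 − P(present | H) for each absent attribute):
  romance scam: 0.139 × (1 − 0.95) × 0.49 × 0.92 × 0.72 = 0.0022558
  job scam: 0.123 × (1 − 0.80) × 0.35 × 0.58 × 0.74 = 0.0036954
  survey request: 0.542 × (1 − 0.50) × 0.66 × 0.11 × 0.14 = 0.0027544
  account-recovery notice: 0.196 × (1 − 0.32) × 0.84 × 0.24 × 0.50 = 0.013435
Normalizing constant Z = 0.0022558 + 0.0036954 + 0.0027544 + 0.013435 = 0.02214.
P(survey request | evidence) = 0.0027544 / 0.02214 ≈ 0.124.

0.124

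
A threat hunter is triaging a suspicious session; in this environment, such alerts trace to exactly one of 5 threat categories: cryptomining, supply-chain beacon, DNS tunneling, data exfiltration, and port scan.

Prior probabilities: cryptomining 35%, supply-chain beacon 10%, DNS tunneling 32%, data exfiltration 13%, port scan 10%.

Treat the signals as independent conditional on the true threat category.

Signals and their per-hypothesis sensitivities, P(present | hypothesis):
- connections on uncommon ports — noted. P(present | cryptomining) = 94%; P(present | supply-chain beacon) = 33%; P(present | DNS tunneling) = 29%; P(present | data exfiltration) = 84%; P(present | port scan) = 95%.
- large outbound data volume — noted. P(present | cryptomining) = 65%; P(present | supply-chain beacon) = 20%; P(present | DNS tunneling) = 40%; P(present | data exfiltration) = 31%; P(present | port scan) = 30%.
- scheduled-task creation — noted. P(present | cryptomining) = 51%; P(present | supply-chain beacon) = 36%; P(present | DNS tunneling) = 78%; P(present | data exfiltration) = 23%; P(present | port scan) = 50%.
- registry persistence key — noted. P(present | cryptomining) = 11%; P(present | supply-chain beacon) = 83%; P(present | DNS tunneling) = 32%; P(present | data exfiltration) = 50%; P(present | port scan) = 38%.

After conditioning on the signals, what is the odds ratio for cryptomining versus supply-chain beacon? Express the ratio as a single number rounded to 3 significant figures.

6.08

The normalizing constant cancels in an odds ratio, so compute prior × likelihood for the two hypotheses only:
  cryptomining: 0.35 × 0.94 × 0.65 × 0.51 × 0.11 = 0.011997
  supply-chain beacon: 0.10 × 0.33 × 0.20 × 0.36 × 0.83 = 0.0019721
Posterior odds = 0.011997 / 0.0019721 ≈ 6.08.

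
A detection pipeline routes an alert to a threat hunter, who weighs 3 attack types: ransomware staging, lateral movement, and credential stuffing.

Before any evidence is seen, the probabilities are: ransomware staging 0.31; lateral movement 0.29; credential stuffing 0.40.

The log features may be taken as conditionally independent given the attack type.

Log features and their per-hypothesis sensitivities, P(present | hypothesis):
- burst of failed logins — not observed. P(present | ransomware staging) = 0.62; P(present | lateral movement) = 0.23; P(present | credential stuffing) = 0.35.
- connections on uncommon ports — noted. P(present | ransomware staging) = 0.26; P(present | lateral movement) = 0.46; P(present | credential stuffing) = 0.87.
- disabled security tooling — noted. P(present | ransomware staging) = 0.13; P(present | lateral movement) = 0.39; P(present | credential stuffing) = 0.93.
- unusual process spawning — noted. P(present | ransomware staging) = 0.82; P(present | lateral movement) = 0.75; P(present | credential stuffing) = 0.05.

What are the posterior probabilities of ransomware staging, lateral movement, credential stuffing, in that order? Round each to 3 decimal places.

By Bayes' rule with conditional independence, the unnormalized weight for each hypothesis is prior × ∏ likelihoods (using 1 − P(present | H) for each absent log feature):
  ransomware staging: 0.31 × (1 − 0.62) × 0.26 × 0.13 × 0.82 = 0.0032649
  lateral movement: 0.29 × (1 − 0.23) × 0.46 × 0.39 × 0.75 = 0.030045
  credential stuffing: 0.40 × (1 − 0.35) × 0.87 × 0.93 × 0.05 = 0.010518
Marginal likelihood of the evidence = 0.043828.
P(ransomware staging | evidence) = 0.0032649 / 0.043828 ≈ 0.074
P(lateral movement | evidence) = 0.030045 / 0.043828 ≈ 0.686
P(credential stuffing | evidence) = 0.010518 / 0.043828 ≈ 0.240

0.074, 0.686, 0.240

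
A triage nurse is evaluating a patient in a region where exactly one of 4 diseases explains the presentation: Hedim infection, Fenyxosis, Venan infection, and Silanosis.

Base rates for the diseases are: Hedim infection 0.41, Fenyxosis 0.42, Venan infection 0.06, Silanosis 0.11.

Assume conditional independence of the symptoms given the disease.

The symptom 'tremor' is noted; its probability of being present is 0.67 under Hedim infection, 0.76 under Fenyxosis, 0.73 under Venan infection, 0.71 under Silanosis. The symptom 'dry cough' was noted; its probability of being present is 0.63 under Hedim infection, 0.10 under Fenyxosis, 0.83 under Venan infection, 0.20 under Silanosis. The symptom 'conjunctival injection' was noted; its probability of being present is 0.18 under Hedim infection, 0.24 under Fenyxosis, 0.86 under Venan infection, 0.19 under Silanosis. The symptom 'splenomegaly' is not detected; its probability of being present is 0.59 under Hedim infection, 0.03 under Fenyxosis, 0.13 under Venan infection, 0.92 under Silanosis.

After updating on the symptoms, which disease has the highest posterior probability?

Venan infection

By Bayes' rule with conditional independence, the unnormalized weight for each hypothesis is prior × ∏ likelihoods (using 1 − P(present | H) for each absent symptom):
  Hedim infection: 0.41 × 0.67 × 0.63 × 0.18 × (1 − 0.59) = 0.012772
  Fenyxosis: 0.42 × 0.76 × 0.10 × 0.24 × (1 − 0.03) = 0.007431
  Venan infection: 0.06 × 0.73 × 0.83 × 0.86 × (1 − 0.13) = 0.0272
  Silanosis: 0.11 × 0.71 × 0.20 × 0.19 × (1 − 0.92) = 0.00023742
Normalizing constant Z = 0.012772 + 0.007431 + 0.0272 + 0.00023742 = 0.04764.
P(Hedim infection | evidence) ≈ 0.012772 / 0.04764 ≈ 0.268
P(Fenyxosis | evidence) ≈ 0.007431 / 0.04764 ≈ 0.156
P(Venan infection | evidence) ≈ 0.0272 / 0.04764 ≈ 0.571
P(Silanosis | evidence) ≈ 0.00023742 / 0.04764 ≈ 0.005
The largest is 0.571, so Venan infection is most probable.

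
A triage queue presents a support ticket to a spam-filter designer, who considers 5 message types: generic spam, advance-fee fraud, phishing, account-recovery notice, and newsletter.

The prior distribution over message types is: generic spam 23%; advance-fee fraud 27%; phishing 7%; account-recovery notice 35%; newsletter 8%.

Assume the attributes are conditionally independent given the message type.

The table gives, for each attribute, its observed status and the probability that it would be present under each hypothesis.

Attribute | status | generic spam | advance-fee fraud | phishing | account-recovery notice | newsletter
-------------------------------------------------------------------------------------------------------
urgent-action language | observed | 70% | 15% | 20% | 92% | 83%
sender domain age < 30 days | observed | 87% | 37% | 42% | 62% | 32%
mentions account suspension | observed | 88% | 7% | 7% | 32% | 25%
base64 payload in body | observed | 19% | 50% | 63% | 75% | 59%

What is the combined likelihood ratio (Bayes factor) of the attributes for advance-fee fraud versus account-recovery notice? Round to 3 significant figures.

Take the product of per-attribute likelihoods under each hypothesis, then divide.
  advance-fee fraud: 0.15 × 0.37 × 0.07 × 0.50 = 0.0019425
  account-recovery notice: 0.92 × 0.62 × 0.32 × 0.75 = 0.1369
Bayes factor = 0.0019425 / 0.1369 ≈ 0.0142

0.0142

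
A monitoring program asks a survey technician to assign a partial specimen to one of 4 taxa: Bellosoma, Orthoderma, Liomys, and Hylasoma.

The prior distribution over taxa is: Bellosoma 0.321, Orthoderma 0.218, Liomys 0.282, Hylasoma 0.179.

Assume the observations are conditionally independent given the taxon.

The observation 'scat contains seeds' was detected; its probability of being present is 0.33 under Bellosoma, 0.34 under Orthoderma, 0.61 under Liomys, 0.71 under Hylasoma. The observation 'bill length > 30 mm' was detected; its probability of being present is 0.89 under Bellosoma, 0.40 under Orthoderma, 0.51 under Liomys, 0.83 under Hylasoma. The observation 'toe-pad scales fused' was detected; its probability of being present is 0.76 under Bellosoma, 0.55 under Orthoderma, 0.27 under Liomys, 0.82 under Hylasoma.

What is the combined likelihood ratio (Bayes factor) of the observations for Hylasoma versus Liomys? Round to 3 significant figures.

Take the product of per-observation likelihoods under each hypothesis, then divide.
  Hylasoma: 0.71 × 0.83 × 0.82 = 0.48323
  Liomys: 0.61 × 0.51 × 0.27 = 0.083997
Bayes factor = 0.48323 / 0.083997 ≈ 5.75

5.75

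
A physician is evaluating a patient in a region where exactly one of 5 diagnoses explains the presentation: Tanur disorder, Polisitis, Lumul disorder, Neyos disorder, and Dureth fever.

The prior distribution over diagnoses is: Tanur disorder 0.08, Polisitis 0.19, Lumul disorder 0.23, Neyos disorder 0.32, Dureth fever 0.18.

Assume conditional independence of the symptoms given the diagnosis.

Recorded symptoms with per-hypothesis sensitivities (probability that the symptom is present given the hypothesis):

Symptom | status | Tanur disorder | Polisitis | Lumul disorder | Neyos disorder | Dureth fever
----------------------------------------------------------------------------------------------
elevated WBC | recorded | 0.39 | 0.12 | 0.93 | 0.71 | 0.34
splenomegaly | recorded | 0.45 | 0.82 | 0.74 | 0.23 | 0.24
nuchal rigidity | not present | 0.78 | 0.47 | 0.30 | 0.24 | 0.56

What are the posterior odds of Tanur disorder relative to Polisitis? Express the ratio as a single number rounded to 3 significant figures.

0.312

Unnormalized posterior weight (prior times the symptom likelihoods) for each of the two hypotheses (using 1 − P(present | H) for each absent symptom):
  Tanur disorder: 0.08 × 0.39 × 0.45 × (1 − 0.78) = 0.0030888
  Polisitis: 0.19 × 0.12 × 0.82 × (1 − 0.47) = 0.0099089
Posterior odds = 0.0030888 / 0.0099089 ≈ 0.312.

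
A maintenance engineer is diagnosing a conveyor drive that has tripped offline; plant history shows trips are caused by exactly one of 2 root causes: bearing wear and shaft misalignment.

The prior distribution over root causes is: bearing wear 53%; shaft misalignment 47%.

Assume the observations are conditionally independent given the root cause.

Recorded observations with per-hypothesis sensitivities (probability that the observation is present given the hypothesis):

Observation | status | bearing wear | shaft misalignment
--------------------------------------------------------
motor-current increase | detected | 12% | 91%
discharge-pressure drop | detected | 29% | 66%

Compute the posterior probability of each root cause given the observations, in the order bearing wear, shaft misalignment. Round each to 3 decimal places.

For each hypothesis, the unnormalized posterior weight is prior × product of the observation likelihoods:
  bearing wear: 0.53 × 0.12 × 0.29 = 0.018444
  shaft misalignment: 0.47 × 0.91 × 0.66 = 0.28228
The unnormalized weights sum to 0.30073.
P(bearing wear | evidence) = 0.018444 / 0.30073 ≈ 0.061
P(shaft misalignment | evidence) = 0.28228 / 0.30073 ≈ 0.939

0.061, 0.939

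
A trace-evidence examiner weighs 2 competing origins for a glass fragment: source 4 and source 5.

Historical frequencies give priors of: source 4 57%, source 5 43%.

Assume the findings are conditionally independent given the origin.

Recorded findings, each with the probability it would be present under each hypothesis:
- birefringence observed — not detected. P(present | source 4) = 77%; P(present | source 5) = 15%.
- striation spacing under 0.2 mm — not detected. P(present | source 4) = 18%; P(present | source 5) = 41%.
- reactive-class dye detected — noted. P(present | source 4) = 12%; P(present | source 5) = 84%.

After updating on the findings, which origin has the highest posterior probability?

source 5

By Bayes' rule with conditional independence, the unnormalized weight for each hypothesis is prior × ∏ likelihoods (using 1 − P(present | H) for each absent finding):
  source 4: 0.57 × (1 − 0.77) × (1 − 0.18) × 0.12 = 0.0129
  source 5: 0.43 × (1 − 0.15) × (1 − 0.41) × 0.84 = 0.18114
Marginal likelihood of the evidence = 0.19404.
P(source 4 | evidence) ≈ 0.0129 / 0.19404 ≈ 0.066
P(source 5 | evidence) ≈ 0.18114 / 0.19404 ≈ 0.934
The largest is 0.934, so source 5 is most probable.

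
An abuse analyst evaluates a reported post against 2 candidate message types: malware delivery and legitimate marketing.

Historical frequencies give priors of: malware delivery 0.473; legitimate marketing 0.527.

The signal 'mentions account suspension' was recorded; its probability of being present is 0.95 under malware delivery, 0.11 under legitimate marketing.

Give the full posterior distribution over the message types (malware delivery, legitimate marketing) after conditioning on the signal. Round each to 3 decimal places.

0.886, 0.114

For each hypothesis, the unnormalized posterior weight is prior × likelihood:
  malware delivery: 0.473 × 0.95 = 0.44935
  legitimate marketing: 0.527 × 0.11 = 0.05797
The unnormalized weights sum to 0.50732.
P(malware delivery | evidence) = 0.44935 / 0.50732 ≈ 0.886
P(legitimate marketing | evidence) = 0.05797 / 0.50732 ≈ 0.114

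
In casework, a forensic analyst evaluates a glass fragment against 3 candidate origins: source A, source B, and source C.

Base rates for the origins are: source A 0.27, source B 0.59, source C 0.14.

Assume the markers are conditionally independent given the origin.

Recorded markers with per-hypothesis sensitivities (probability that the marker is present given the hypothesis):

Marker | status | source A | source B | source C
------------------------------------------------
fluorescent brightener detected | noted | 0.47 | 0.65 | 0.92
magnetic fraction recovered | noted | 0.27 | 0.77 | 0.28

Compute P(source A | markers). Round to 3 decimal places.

0.094

For each hypothesis, the unnormalized posterior weight is prior × product of the marker likelihoods:
  source A: 0.27 × 0.47 × 0.27 = 0.034263
  source B: 0.59 × 0.65 × 0.77 = 0.2953
  source C: 0.14 × 0.92 × 0.28 = 0.036064
Normalizing constant Z = 0.034263 + 0.2953 + 0.036064 = 0.36562.
P(source A | evidence) = 0.034263 / 0.36562 ≈ 0.094.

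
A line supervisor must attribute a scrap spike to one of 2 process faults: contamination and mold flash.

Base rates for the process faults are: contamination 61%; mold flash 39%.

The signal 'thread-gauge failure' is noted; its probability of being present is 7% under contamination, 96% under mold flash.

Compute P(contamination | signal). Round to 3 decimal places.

Multiply each prior by the likelihood of the signal:
  contamination: 0.610 × 0.07 = 0.0427
  mold flash: 0.390 × 0.96 = 0.3744
Marginal likelihood of the evidence = 0.4171.
P(contamination | evidence) = 0.0427 / 0.4171 ≈ 0.102.

0.102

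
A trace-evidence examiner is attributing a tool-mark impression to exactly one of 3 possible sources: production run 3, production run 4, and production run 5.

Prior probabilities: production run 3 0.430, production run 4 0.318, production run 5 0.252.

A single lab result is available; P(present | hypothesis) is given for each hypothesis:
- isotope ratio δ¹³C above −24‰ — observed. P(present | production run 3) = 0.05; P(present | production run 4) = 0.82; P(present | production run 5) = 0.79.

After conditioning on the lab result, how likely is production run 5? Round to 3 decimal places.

0.414

Multiply each prior by the likelihood of the lab result:
  production run 3: 0.430 × 0.05 = 0.0215
  production run 4: 0.318 × 0.82 = 0.26076
  production run 5: 0.252 × 0.79 = 0.19908
The unnormalized weights sum to 0.48134.
P(production run 5 | evidence) = 0.19908 / 0.48134 ≈ 0.414.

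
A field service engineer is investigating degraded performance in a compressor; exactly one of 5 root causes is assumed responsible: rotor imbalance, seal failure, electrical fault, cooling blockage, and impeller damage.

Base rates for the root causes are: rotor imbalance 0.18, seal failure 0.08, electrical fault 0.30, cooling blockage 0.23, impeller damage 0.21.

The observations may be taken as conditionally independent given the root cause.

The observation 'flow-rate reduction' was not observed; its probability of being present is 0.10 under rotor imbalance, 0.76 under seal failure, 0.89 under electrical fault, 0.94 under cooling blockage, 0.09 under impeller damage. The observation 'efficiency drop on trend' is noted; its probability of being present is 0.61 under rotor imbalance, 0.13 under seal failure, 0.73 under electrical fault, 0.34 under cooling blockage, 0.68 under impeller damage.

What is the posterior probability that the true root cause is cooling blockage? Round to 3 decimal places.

For each hypothesis, the unnormalized posterior weight is prior × product of the observation likelihoods (using 1 − P(present | H) for each absent observation):
  rotor imbalance: 0.18 × (1 − 0.10) × 0.61 = 0.09882
  seal failure: 0.08 × (1 − 0.76) × 0.13 = 0.002496
  electrical fault: 0.30 × (1 − 0.89) × 0.73 = 0.02409
  cooling blockage: 0.23 × (1 − 0.94) × 0.34 = 0.004692
  impeller damage: 0.21 × (1 − 0.09) × 0.68 = 0.12995
Normalizing constant Z = 0.09882 + 0.002496 + 0.02409 + 0.004692 + 0.12995 = 0.26005.
P(cooling blockage | evidence) = 0.004692 / 0.26005 ≈ 0.018.

0.018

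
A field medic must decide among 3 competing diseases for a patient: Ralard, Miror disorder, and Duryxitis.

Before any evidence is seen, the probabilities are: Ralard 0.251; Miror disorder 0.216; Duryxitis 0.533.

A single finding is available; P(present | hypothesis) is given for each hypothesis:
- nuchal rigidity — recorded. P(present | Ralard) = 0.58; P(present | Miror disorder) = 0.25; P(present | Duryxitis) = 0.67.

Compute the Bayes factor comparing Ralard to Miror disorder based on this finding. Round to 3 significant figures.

The Bayes factor is the ratio of the two likelihoods.
  Ralard: 0.58
  Miror disorder: 0.25
Bayes factor = 0.58 / 0.25 ≈ 2.32

2.32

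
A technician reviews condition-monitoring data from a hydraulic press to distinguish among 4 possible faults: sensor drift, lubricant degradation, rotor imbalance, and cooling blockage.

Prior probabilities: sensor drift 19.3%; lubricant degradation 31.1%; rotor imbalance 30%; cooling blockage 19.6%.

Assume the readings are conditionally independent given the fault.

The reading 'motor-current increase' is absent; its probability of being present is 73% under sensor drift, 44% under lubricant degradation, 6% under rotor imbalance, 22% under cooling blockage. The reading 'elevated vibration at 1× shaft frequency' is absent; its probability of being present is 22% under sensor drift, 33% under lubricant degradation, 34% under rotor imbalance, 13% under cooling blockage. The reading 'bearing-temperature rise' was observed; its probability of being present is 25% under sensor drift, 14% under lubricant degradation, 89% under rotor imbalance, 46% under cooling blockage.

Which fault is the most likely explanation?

By Bayes' rule with conditional independence, the unnormalized weight for each hypothesis is prior × ∏ likelihoods (using 1 − P(present | H) for each absent reading):
  sensor drift: 0.193 × (1 − 0.73) × (1 − 0.22) × 0.25 = 0.010161
  lubricant degradation: 0.311 × (1 − 0.44) × (1 − 0.33) × 0.14 = 0.016336
  rotor imbalance: 0.300 × (1 − 0.06) × (1 − 0.34) × 0.89 = 0.16565
  cooling blockage: 0.196 × (1 − 0.22) × (1 − 0.13) × 0.46 = 0.061183
The unnormalized weights sum to 0.25333.
P(sensor drift | evidence) ≈ 0.010161 / 0.25333 ≈ 0.040
P(lubricant degradation | evidence) ≈ 0.016336 / 0.25333 ≈ 0.064
P(rotor imbalance | evidence) ≈ 0.16565 / 0.25333 ≈ 0.654
P(cooling blockage | evidence) ≈ 0.061183 / 0.25333 ≈ 0.242
The largest is 0.654, so rotor imbalance is most probable.

rotor imbalance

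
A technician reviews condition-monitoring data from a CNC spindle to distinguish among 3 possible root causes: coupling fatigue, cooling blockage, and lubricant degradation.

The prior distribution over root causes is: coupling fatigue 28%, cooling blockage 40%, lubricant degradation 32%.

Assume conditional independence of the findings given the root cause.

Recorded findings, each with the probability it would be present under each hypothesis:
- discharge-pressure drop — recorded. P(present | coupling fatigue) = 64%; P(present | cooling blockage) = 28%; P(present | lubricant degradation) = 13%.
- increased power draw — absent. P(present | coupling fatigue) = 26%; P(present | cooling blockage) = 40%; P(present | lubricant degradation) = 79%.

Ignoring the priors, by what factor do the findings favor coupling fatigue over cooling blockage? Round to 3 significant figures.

Take the product of per-finding likelihoods under each hypothesis (using 1 − P(present | H) for each absent finding), then divide.
  coupling fatigue: 0.64 × (1 − 0.26) = 0.4736
  cooling blockage: 0.28 × (1 − 0.40) = 0.168
Bayes factor = 0.4736 / 0.168 ≈ 2.82

2.82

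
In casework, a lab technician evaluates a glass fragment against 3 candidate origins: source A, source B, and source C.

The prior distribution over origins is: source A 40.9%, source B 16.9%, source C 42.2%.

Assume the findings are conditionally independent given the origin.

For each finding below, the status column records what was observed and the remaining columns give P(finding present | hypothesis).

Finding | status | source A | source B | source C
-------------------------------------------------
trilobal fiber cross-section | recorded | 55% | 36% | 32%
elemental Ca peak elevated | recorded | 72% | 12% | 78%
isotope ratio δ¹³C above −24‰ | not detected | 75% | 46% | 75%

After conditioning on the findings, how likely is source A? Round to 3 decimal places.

For each hypothesis, the unnormalized posterior weight is prior × product of the finding likelihoods (using 1 − P(present | H) for each absent finding):
  source A: 0.409 × 0.55 × 0.72 × (1 − 0.75) = 0.040491
  source B: 0.169 × 0.36 × 0.12 × (1 − 0.46) = 0.0039424
  source C: 0.422 × 0.32 × 0.78 × (1 − 0.75) = 0.026333
Normalizing constant Z = 0.040491 + 0.0039424 + 0.026333 = 0.070766.
P(source A | evidence) = 0.040491 / 0.070766 ≈ 0.572.

0.572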